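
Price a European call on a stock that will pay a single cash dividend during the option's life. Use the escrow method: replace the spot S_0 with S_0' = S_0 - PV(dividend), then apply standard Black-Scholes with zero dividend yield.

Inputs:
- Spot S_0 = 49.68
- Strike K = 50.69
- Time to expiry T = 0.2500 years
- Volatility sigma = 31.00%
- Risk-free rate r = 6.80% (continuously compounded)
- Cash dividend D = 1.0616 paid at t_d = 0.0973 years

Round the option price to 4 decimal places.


Answer: Price = 2.4742

Derivation:
PV(D) = D * exp(-r * t_d) = 1.0616 * 0.99340544 = 1.05459922
S_0' = S_0 - PV(D) = 49.6800 - 1.05459922 = 48.62540078
d1 = (ln(S_0'/K) + (r + sigma^2/2)*T) / (sigma*sqrt(T)) = -0.08109747
d2 = d1 - sigma*sqrt(T) = -0.23609747
exp(-rT) = 0.98314368
N(d1) = 0.46768222; N(d2) = 0.40667852
C = S_0' * N(d1) - K * exp(-rT) * N(d2) = 48.62540078 * 0.46768222 - 50.6900 * 0.98314368 * 0.40667852 = 2.4742


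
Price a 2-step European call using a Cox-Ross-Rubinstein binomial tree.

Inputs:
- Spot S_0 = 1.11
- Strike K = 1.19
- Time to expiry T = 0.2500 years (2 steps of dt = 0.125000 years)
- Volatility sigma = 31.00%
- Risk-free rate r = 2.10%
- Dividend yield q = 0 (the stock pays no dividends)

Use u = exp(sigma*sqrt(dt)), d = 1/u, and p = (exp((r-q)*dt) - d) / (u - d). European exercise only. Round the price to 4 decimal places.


Answer: Price = V(0,0) = 0.0449

Derivation:
dt = T/N = 0.125000
u = exp(sigma*sqrt(dt)) = 1.115833; d = 1/u = 0.896191
p = (exp((r-q)*dt) - d) / (u - d) = 0.484594
Discount per step: exp(-r*dt) = 0.997378
Stock lattice S(k, i) with i counting down-moves:
  k=0: S(0,0) = 1.1100
  k=1: S(1,0) = 1.2386; S(1,1) = 0.9948
  k=2: S(2,0) = 1.3820; S(2,1) = 1.1100; S(2,2) = 0.8915
Terminal payoffs V(N, i) = max(S_T - K, 0):
  V(2,0) = 0.192043; V(2,1) = 0.000000; V(2,2) = 0.000000
Backward induction: V(k, i) = exp(-r*dt) * [p * V(k+1, i) + (1-p) * V(k+1, i+1)].
  V(1,0) = exp(-r*dt) * [p*0.192043 + (1-p)*0.000000] = 0.092819
  V(1,1) = exp(-r*dt) * [p*0.000000 + (1-p)*0.000000] = 0.000000
  V(0,0) = exp(-r*dt) * [p*0.092819 + (1-p)*0.000000] = 0.044862


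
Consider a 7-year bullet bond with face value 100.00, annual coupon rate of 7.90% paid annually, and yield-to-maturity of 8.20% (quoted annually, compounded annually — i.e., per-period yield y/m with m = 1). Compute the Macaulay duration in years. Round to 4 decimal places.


Coupon per period c = face * coupon_rate / m = 7.900000
Periods per year m = 1; per-period yield y/m = 0.082000
Number of cashflows N = 7
Cashflows (t years, CF_t, discount factor 1/(1+y/m)^(m*t), PV):
  t = 1.0000: CF_t = 7.900000, DF = 0.924214, PV = 7.301294
  t = 2.0000: CF_t = 7.900000, DF = 0.854172, PV = 6.747961
  t = 3.0000: CF_t = 7.900000, DF = 0.789438, PV = 6.236563
  t = 4.0000: CF_t = 7.900000, DF = 0.729610, PV = 5.763921
  t = 5.0000: CF_t = 7.900000, DF = 0.674316, PV = 5.327099
  t = 6.0000: CF_t = 7.900000, DF = 0.623213, PV = 4.923382
  t = 7.0000: CF_t = 107.900000, DF = 0.575982, PV = 62.148495
Price P = sum_t PV_t = 98.448716
Macaulay numerator sum_t t * PV_t:
  t * PV_t at t = 1.0000: 7.301294
  t * PV_t at t = 2.0000: 13.495922
  t * PV_t at t = 3.0000: 18.709689
  t * PV_t at t = 4.0000: 23.055686
  t * PV_t at t = 5.0000: 26.635496
  t * PV_t at t = 6.0000: 29.540292
  t * PV_t at t = 7.0000: 435.039468
Macaulay duration D = (sum_t t * PV_t) / P = 553.777846 / 98.448716 = 5.625039

Answer: Macaulay duration = 5.6250 years


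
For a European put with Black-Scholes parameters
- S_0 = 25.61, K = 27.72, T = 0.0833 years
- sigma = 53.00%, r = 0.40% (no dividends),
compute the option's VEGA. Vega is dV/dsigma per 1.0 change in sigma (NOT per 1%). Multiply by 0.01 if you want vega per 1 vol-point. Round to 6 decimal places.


d1 = -0.4389083470; d2 = -0.5918755657
phi(d1) = 0.3623086516; exp(-qT) = 1.0000000000; exp(-rT) = 0.9996668555
Vega = S * exp(-qT) * phi(d1) * sqrt(T) = 25.6100 * 1.0000000000 * 0.3623086516 * 0.2886173938 = 2.678001

Answer: Vega = 2.678001


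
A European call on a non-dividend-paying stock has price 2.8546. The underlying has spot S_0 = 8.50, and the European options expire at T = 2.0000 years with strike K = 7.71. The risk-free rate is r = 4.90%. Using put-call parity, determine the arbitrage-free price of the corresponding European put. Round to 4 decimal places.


Answer: Put price = 1.3449

Derivation:
Put-call parity: C - P = S_0 * exp(-qT) - K * exp(-rT).
S_0 * exp(-qT) = 8.5000 * 1.00000000 = 8.50000000
K * exp(-rT) = 7.7100 * 0.90664890 = 6.99026305
P = C - S*exp(-qT) + K*exp(-rT)
P = 2.8546 - 8.50000000 + 6.99026305 = 1.3449


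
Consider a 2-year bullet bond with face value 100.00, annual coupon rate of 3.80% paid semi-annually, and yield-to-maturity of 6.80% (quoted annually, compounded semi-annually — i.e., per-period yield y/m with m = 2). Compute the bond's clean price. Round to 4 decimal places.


Answer: Price = 94.4773

Derivation:
Coupon per period c = face * coupon_rate / m = 1.900000
Periods per year m = 2; per-period yield y/m = 0.034000
Number of cashflows N = 4
Cashflows (t years, CF_t, discount factor 1/(1+y/m)^(m*t), PV):
  t = 0.5000: CF_t = 1.900000, DF = 0.967118, PV = 1.837524
  t = 1.0000: CF_t = 1.900000, DF = 0.935317, PV = 1.777103
  t = 1.5000: CF_t = 1.900000, DF = 0.904562, PV = 1.718668
  t = 2.0000: CF_t = 101.900000, DF = 0.874818, PV = 89.143982
Price P = sum_t PV_t = 94.477277


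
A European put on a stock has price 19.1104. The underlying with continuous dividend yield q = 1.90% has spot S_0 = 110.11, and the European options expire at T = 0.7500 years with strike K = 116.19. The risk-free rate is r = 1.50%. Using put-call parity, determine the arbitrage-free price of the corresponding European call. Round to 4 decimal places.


Put-call parity: C - P = S_0 * exp(-qT) - K * exp(-rT).
S_0 * exp(-qT) = 110.1100 * 0.98585105 = 108.55205919
K * exp(-rT) = 116.1900 * 0.98881304 = 114.89018765
C = P + S*exp(-qT) - K*exp(-rT)
C = 19.1104 + 108.55205919 - 114.89018765 = 12.7723

Answer: Call price = 12.7723


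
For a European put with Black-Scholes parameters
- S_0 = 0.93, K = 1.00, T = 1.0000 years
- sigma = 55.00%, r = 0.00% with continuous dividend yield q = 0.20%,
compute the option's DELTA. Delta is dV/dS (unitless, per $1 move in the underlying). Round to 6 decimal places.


d1 = 0.1394169221; d2 = -0.4105830779
phi(d1) = 0.3950839234; exp(-qT) = 0.9980019987; exp(-rT) = 1.0000000000
N(-d1) = 0.4445603505
Delta = -exp(-qT) * N(-d1) = -0.9980019987 * 0.4445603505 = -0.443672

Answer: Delta = -0.443672


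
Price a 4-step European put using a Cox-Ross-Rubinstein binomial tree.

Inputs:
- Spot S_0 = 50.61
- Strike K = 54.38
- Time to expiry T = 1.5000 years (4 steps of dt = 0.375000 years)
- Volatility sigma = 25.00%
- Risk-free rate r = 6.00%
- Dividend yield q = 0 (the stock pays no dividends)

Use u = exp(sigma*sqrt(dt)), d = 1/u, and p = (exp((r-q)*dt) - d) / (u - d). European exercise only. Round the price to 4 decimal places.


dt = T/N = 0.375000
u = exp(sigma*sqrt(dt)) = 1.165433; d = 1/u = 0.858050
p = (exp((r-q)*dt) - d) / (u - d) = 0.535829
Discount per step: exp(-r*dt) = 0.977751
Stock lattice S(k, i) with i counting down-moves:
  k=0: S(0,0) = 50.6100
  k=1: S(1,0) = 58.9826; S(1,1) = 43.4259
  k=2: S(2,0) = 68.7403; S(2,1) = 50.6100; S(2,2) = 37.2616
  k=3: S(3,0) = 80.1122; S(3,1) = 58.9826; S(3,2) = 43.4259; S(3,3) = 31.9723
  k=4: S(4,0) = 93.3655; S(4,1) = 68.7403; S(4,2) = 50.6100; S(4,3) = 37.2616; S(4,4) = 27.4338
Terminal payoffs V(N, i) = max(K - S_T, 0):
  V(4,0) = 0.000000; V(4,1) = 0.000000; V(4,2) = 3.770000; V(4,3) = 17.118413; V(4,4) = 26.946175
Backward induction: V(k, i) = exp(-r*dt) * [p * V(k+1, i) + (1-p) * V(k+1, i+1)].
  V(3,0) = exp(-r*dt) * [p*0.000000 + (1-p)*0.000000] = 0.000000
  V(3,1) = exp(-r*dt) * [p*0.000000 + (1-p)*3.770000] = 1.710989
  V(3,2) = exp(-r*dt) * [p*3.770000 + (1-p)*17.118413] = 9.744211
  V(3,3) = exp(-r*dt) * [p*17.118413 + (1-p)*26.946175] = 21.197814
  V(2,0) = exp(-r*dt) * [p*0.000000 + (1-p)*1.710989] = 0.776521
  V(2,1) = exp(-r*dt) * [p*1.710989 + (1-p)*9.744211] = 5.318746
  V(2,2) = exp(-r*dt) * [p*9.744211 + (1-p)*21.197814] = 14.725556
  V(1,0) = exp(-r*dt) * [p*0.776521 + (1-p)*5.318746] = 2.820703
  V(1,1) = exp(-r*dt) * [p*5.318746 + (1-p)*14.725556] = 9.469629
  V(0,0) = exp(-r*dt) * [p*2.820703 + (1-p)*9.469629] = 5.775517

Answer: Price = V(0,0) = 5.7755


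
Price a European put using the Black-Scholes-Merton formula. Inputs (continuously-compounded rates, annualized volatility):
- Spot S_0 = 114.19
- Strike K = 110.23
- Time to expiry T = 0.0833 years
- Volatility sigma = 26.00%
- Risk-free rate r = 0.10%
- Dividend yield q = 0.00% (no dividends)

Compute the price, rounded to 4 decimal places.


d1 = (ln(S/K) + (r - q + 0.5*sigma^2) * T) / (sigma * sqrt(T)) = 0.50897135
d2 = d1 - sigma * sqrt(T) = 0.43393082
exp(-rT) = 0.99991670; exp(-qT) = 1.00000000
P = K * exp(-rT) * N(-d2) - S_0 * exp(-qT) * N(-d1)
N(-d1) = 0.30538615; N(-d2) = 0.33216934
P = 110.2300 * 0.99991670 * 0.33216934 - 114.1900 * 1.00000000 * 0.30538615 = 1.7399

Answer: Price = 1.7399


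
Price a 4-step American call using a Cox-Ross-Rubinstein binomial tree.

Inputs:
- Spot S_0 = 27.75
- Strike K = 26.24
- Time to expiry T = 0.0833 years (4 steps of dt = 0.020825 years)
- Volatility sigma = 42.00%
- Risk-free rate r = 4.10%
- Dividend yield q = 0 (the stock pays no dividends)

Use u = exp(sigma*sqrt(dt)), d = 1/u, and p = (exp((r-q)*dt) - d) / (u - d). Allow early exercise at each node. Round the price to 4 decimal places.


Answer: Price = V(0,0) = 2.3225

Derivation:
dt = T/N = 0.020825
u = exp(sigma*sqrt(dt)) = 1.062484; d = 1/u = 0.941191
p = (exp((r-q)*dt) - d) / (u - d) = 0.491895
Discount per step: exp(-r*dt) = 0.999147
Stock lattice S(k, i) with i counting down-moves:
  k=0: S(0,0) = 27.7500
  k=1: S(1,0) = 29.4839; S(1,1) = 26.1180
  k=2: S(2,0) = 31.3262; S(2,1) = 27.7500; S(2,2) = 24.5821
  k=3: S(3,0) = 33.2836; S(3,1) = 29.4839; S(3,2) = 26.1180; S(3,3) = 23.1364
  k=4: S(4,0) = 35.3633; S(4,1) = 31.3262; S(4,2) = 27.7500; S(4,3) = 24.5821; S(4,4) = 21.7758
Terminal payoffs V(N, i) = max(S_T - K, 0):
  V(4,0) = 9.123296; V(4,1) = 5.086211; V(4,2) = 1.510000; V(4,3) = 0.000000; V(4,4) = 0.000000
Backward induction: V(k, i) = exp(-r*dt) * [p * V(k+1, i) + (1-p) * V(k+1, i+1)]; then take max(V_cont, immediate exercise) for American.
  V(3,0) = exp(-r*dt) * [p*9.123296 + (1-p)*5.086211] = 7.065995; exercise = 7.043601; V(3,0) = max -> 7.065995
  V(3,1) = exp(-r*dt) * [p*5.086211 + (1-p)*1.510000] = 3.266328; exercise = 3.243934; V(3,1) = max -> 3.266328
  V(3,2) = exp(-r*dt) * [p*1.510000 + (1-p)*0.000000] = 0.742127; exercise = 0.000000; V(3,2) = max -> 0.742127
  V(3,3) = exp(-r*dt) * [p*0.000000 + (1-p)*0.000000] = 0.000000; exercise = 0.000000; V(3,3) = max -> 0.000000
  V(2,0) = exp(-r*dt) * [p*7.065995 + (1-p)*3.266328] = 5.130981; exercise = 5.086211; V(2,0) = max -> 5.130981
  V(2,1) = exp(-r*dt) * [p*3.266328 + (1-p)*0.742127] = 1.982075; exercise = 1.510000; V(2,1) = max -> 1.982075
  V(2,2) = exp(-r*dt) * [p*0.742127 + (1-p)*0.000000] = 0.364737; exercise = 0.000000; V(2,2) = max -> 0.364737
  V(1,0) = exp(-r*dt) * [p*5.130981 + (1-p)*1.982075] = 3.527991; exercise = 3.243934; V(1,0) = max -> 3.527991
  V(1,1) = exp(-r*dt) * [p*1.982075 + (1-p)*0.364737] = 1.159306; exercise = 0.000000; V(1,1) = max -> 1.159306
  V(0,0) = exp(-r*dt) * [p*3.527991 + (1-p)*1.159306] = 2.322466; exercise = 1.510000; V(0,0) = max -> 2.322466


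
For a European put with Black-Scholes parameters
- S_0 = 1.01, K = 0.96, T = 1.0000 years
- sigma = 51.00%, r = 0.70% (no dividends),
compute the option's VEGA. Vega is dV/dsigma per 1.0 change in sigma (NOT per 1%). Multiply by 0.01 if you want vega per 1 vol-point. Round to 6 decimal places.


d1 = 0.3682790694; d2 = -0.1417209306
phi(d1) = 0.3727850609; exp(-qT) = 1.0000000000; exp(-rT) = 0.9930244429
Vega = S * exp(-qT) * phi(d1) * sqrt(T) = 1.0100 * 1.0000000000 * 0.3727850609 * 1.0000000000 = 0.376513

Answer: Vega = 0.376513


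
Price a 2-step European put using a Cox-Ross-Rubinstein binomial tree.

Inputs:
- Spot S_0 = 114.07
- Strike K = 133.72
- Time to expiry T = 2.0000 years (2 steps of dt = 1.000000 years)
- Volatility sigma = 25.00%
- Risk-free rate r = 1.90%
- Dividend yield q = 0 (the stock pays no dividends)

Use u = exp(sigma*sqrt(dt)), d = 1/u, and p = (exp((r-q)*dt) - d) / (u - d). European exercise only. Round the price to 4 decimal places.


Answer: Price = V(0,0) = 26.5087

Derivation:
dt = T/N = 1.000000
u = exp(sigma*sqrt(dt)) = 1.284025; d = 1/u = 0.778801
p = (exp((r-q)*dt) - d) / (u - d) = 0.475790
Discount per step: exp(-r*dt) = 0.981179
Stock lattice S(k, i) with i counting down-moves:
  k=0: S(0,0) = 114.0700
  k=1: S(1,0) = 146.4688; S(1,1) = 88.8378
  k=2: S(2,0) = 188.0696; S(2,1) = 114.0700; S(2,2) = 69.1870
Terminal payoffs V(N, i) = max(K - S_T, 0):
  V(2,0) = 0.000000; V(2,1) = 19.650000; V(2,2) = 64.533048
Backward induction: V(k, i) = exp(-r*dt) * [p * V(k+1, i) + (1-p) * V(k+1, i+1)].
  V(1,0) = exp(-r*dt) * [p*0.000000 + (1-p)*19.650000] = 10.106859
  V(1,1) = exp(-r*dt) * [p*19.650000 + (1-p)*64.533048] = 42.365499
  V(0,0) = exp(-r*dt) * [p*10.106859 + (1-p)*42.365499] = 26.508678


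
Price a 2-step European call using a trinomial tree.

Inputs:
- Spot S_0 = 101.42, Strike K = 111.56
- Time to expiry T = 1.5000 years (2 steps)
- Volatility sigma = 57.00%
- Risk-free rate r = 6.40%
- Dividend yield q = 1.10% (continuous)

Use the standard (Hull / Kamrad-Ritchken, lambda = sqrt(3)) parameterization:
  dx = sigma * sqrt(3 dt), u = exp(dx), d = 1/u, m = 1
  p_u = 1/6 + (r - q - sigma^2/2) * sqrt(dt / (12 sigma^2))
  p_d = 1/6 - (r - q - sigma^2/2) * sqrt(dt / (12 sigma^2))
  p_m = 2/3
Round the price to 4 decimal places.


Answer: Price = V(0,0) = 23.9881

Derivation:
dt = T/N = 0.750000; dx = sigma*sqrt(3*dt) = 0.855000
u = exp(dx) = 2.351374; d = 1/u = 0.425283
p_u = 0.118662, p_m = 0.666667, p_d = 0.214671
Discount per step: exp(-r*dt) = 0.953134
Stock lattice S(k, j) with j the centered position index:
  k=0: S(0,+0) = 101.4200
  k=1: S(1,-1) = 43.1322; S(1,+0) = 101.4200; S(1,+1) = 238.4764
  k=2: S(2,-2) = 18.3434; S(2,-1) = 43.1322; S(2,+0) = 101.4200; S(2,+1) = 238.4764; S(2,+2) = 560.7473
Terminal payoffs V(N, j) = max(S_T - K, 0):
  V(2,-2) = 0.000000; V(2,-1) = 0.000000; V(2,+0) = 0.000000; V(2,+1) = 126.916390; V(2,+2) = 449.187273
Backward induction: V(k, j) = exp(-r*dt) * [p_u * V(k+1, j+1) + p_m * V(k+1, j) + p_d * V(k+1, j-1)]
  V(1,-1) = exp(-r*dt) * [p_u*0.000000 + p_m*0.000000 + p_d*0.000000] = 0.000000
  V(1,+0) = exp(-r*dt) * [p_u*126.916390 + p_m*0.000000 + p_d*0.000000] = 14.354374
  V(1,+1) = exp(-r*dt) * [p_u*449.187273 + p_m*126.916390 + p_d*0.000000] = 131.449076
  V(0,+0) = exp(-r*dt) * [p_u*131.449076 + p_m*14.354374 + p_d*0.000000] = 23.988118


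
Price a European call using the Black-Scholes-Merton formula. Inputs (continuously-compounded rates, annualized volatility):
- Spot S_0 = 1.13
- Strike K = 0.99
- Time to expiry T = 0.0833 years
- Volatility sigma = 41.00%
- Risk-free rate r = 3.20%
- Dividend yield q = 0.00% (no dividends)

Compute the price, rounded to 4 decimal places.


Answer: Price = 0.1505

Derivation:
d1 = (ln(S/K) + (r - q + 0.5*sigma^2) * T) / (sigma * sqrt(T)) = 1.19945219
d2 = d1 - sigma * sqrt(T) = 1.08111906
exp(-rT) = 0.99733795; exp(-qT) = 1.00000000
C = S_0 * exp(-qT) * N(d1) - K * exp(-rT) * N(d2)
N(d1) = 0.88482392; N(d2) = 0.86017792
C = 1.1300 * 1.00000000 * 0.88482392 - 0.9900 * 0.99733795 * 0.86017792 = 0.1505


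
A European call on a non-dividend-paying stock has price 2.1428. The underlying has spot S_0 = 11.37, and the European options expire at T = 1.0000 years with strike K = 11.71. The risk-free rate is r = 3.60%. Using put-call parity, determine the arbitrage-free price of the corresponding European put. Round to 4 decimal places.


Answer: Put price = 2.0687

Derivation:
Put-call parity: C - P = S_0 * exp(-qT) - K * exp(-rT).
S_0 * exp(-qT) = 11.3700 * 1.00000000 = 11.37000000
K * exp(-rT) = 11.7100 * 0.96464029 = 11.29593784
P = C - S*exp(-qT) + K*exp(-rT)
P = 2.1428 - 11.37000000 + 11.29593784 = 2.0687


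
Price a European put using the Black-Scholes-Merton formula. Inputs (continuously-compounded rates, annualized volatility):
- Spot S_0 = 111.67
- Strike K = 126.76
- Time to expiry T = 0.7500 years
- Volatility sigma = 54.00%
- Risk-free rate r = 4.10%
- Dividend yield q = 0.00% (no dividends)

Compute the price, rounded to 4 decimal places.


Answer: Price = 27.7581

Derivation:
d1 = (ln(S/K) + (r - q + 0.5*sigma^2) * T) / (sigma * sqrt(T)) = 0.02855223
d2 = d1 - sigma * sqrt(T) = -0.43910148
exp(-rT) = 0.96971797; exp(-qT) = 1.00000000
P = K * exp(-rT) * N(-d2) - S_0 * exp(-qT) * N(-d1)
N(-d1) = 0.48861085; N(-d2) = 0.66970600
P = 126.7600 * 0.96971797 * 0.66970600 - 111.6700 * 1.00000000 * 0.48861085 = 27.7581


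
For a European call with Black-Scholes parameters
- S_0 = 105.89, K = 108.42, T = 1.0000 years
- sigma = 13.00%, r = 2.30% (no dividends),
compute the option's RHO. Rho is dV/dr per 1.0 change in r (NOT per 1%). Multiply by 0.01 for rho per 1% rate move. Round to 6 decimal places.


Answer: Rho = 50.033330

Derivation:
d1 = 0.0602941970; d2 = -0.0697058030
phi(d1) = 0.3982177836; exp(-qT) = 1.0000000000; exp(-rT) = 0.9772624838
N(d2) = 0.4722139114
Rho = K*T*exp(-rT)*N(d2) = 108.4200 * 1.0000 * 0.9772624838 * 0.4722139114 = 50.033330


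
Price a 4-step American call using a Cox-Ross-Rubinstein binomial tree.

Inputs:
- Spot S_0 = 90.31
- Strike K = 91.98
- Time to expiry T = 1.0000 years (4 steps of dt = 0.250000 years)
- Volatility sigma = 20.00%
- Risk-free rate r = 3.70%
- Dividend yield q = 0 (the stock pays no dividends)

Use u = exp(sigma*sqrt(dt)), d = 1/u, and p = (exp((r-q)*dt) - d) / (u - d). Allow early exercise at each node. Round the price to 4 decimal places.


dt = T/N = 0.250000
u = exp(sigma*sqrt(dt)) = 1.105171; d = 1/u = 0.904837
p = (exp((r-q)*dt) - d) / (u - d) = 0.521408
Discount per step: exp(-r*dt) = 0.990793
Stock lattice S(k, i) with i counting down-moves:
  k=0: S(0,0) = 90.3100
  k=1: S(1,0) = 99.8080; S(1,1) = 81.7159
  k=2: S(2,0) = 110.3049; S(2,1) = 90.3100; S(2,2) = 73.9396
  k=3: S(3,0) = 121.9057; S(3,1) = 99.8080; S(3,2) = 81.7159; S(3,3) = 66.9033
  k=4: S(4,0) = 134.7267; S(4,1) = 110.3049; S(4,2) = 90.3100; S(4,3) = 73.9396; S(4,4) = 60.5366
Terminal payoffs V(N, i) = max(S_T - K, 0):
  V(4,0) = 42.746688; V(4,1) = 18.324883; V(4,2) = 0.000000; V(4,3) = 0.000000; V(4,4) = 0.000000
Backward induction: V(k, i) = exp(-r*dt) * [p * V(k+1, i) + (1-p) * V(k+1, i+1)]; then take max(V_cont, immediate exercise) for American.
  V(3,0) = exp(-r*dt) * [p*42.746688 + (1-p)*18.324883] = 30.772641; exercise = 29.925749; V(3,0) = max -> 30.772641
  V(3,1) = exp(-r*dt) * [p*18.324883 + (1-p)*0.000000] = 9.466767; exercise = 7.827986; V(3,1) = max -> 9.466767
  V(3,2) = exp(-r*dt) * [p*0.000000 + (1-p)*0.000000] = 0.000000; exercise = 0.000000; V(3,2) = max -> 0.000000
  V(3,3) = exp(-r*dt) * [p*0.000000 + (1-p)*0.000000] = 0.000000; exercise = 0.000000; V(3,3) = max -> 0.000000
  V(2,0) = exp(-r*dt) * [p*30.772641 + (1-p)*9.466767] = 20.386372; exercise = 18.324883; V(2,0) = max -> 20.386372
  V(2,1) = exp(-r*dt) * [p*9.466767 + (1-p)*0.000000] = 4.890601; exercise = 0.000000; V(2,1) = max -> 4.890601
  V(2,2) = exp(-r*dt) * [p*0.000000 + (1-p)*0.000000] = 0.000000; exercise = 0.000000; V(2,2) = max -> 0.000000
  V(1,0) = exp(-r*dt) * [p*20.386372 + (1-p)*4.890601] = 12.850799; exercise = 7.827986; V(1,0) = max -> 12.850799
  V(1,1) = exp(-r*dt) * [p*4.890601 + (1-p)*0.000000] = 2.526520; exercise = 0.000000; V(1,1) = max -> 2.526520
  V(0,0) = exp(-r*dt) * [p*12.850799 + (1-p)*2.526520] = 7.836855; exercise = 0.000000; V(0,0) = max -> 7.836855

Answer: Price = V(0,0) = 7.8369


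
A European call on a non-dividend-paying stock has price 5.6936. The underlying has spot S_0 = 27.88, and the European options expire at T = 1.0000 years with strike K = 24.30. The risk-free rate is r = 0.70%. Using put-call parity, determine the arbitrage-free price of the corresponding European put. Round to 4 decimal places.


Put-call parity: C - P = S_0 * exp(-qT) - K * exp(-rT).
S_0 * exp(-qT) = 27.8800 * 1.00000000 = 27.88000000
K * exp(-rT) = 24.3000 * 0.99302444 = 24.13049396
P = C - S*exp(-qT) + K*exp(-rT)
P = 5.6936 - 27.88000000 + 24.13049396 = 1.9441

Answer: Put price = 1.9441


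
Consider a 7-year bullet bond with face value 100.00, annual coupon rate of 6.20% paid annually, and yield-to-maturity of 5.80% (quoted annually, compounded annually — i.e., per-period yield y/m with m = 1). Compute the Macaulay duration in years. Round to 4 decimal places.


Answer: Macaulay duration = 5.9006 years

Derivation:
Coupon per period c = face * coupon_rate / m = 6.200000
Periods per year m = 1; per-period yield y/m = 0.058000
Number of cashflows N = 7
Cashflows (t years, CF_t, discount factor 1/(1+y/m)^(m*t), PV):
  t = 1.0000: CF_t = 6.200000, DF = 0.945180, PV = 5.860113
  t = 2.0000: CF_t = 6.200000, DF = 0.893364, PV = 5.538860
  t = 3.0000: CF_t = 6.200000, DF = 0.844390, PV = 5.235217
  t = 4.0000: CF_t = 6.200000, DF = 0.798100, PV = 4.948220
  t = 5.0000: CF_t = 6.200000, DF = 0.754348, PV = 4.676957
  t = 6.0000: CF_t = 6.200000, DF = 0.712994, PV = 4.420564
  t = 7.0000: CF_t = 106.200000, DF = 0.673908, PV = 71.568982
Price P = sum_t PV_t = 102.248913
Macaulay numerator sum_t t * PV_t:
  t * PV_t at t = 1.0000: 5.860113
  t * PV_t at t = 2.0000: 11.077719
  t * PV_t at t = 3.0000: 15.705651
  t * PV_t at t = 4.0000: 19.792881
  t * PV_t at t = 5.0000: 23.384784
  t * PV_t at t = 6.0000: 26.523384
  t * PV_t at t = 7.0000: 500.982877
Macaulay duration D = (sum_t t * PV_t) / P = 603.327409 / 102.248913 = 5.900575


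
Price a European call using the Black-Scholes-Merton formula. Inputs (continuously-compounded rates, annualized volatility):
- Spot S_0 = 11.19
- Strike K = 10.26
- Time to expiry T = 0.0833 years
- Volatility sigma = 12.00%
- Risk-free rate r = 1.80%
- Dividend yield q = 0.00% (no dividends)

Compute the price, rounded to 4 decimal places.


d1 = (ln(S/K) + (r - q + 0.5*sigma^2) * T) / (sigma * sqrt(T)) = 2.56587800
d2 = d1 - sigma * sqrt(T) = 2.53124391
exp(-rT) = 0.99850172; exp(-qT) = 1.00000000
C = S_0 * exp(-qT) * N(d1) - K * exp(-rT) * N(d2)
N(d1) = 0.99485425; N(d2) = 0.99431706
C = 11.1900 * 1.00000000 * 0.99485425 - 10.2600 * 0.99850172 * 0.99431706 = 0.9460

Answer: Price = 0.9460


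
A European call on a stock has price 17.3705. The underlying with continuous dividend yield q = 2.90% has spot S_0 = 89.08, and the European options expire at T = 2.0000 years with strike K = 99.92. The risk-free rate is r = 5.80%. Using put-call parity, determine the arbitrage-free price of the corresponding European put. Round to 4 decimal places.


Put-call parity: C - P = S_0 * exp(-qT) - K * exp(-rT).
S_0 * exp(-qT) = 89.0800 * 0.94364995 = 84.06033732
K * exp(-rT) = 99.9200 * 0.89047522 = 88.97628431
P = C - S*exp(-qT) + K*exp(-rT)
P = 17.3705 - 84.06033732 + 88.97628431 = 22.2864

Answer: Put price = 22.2864


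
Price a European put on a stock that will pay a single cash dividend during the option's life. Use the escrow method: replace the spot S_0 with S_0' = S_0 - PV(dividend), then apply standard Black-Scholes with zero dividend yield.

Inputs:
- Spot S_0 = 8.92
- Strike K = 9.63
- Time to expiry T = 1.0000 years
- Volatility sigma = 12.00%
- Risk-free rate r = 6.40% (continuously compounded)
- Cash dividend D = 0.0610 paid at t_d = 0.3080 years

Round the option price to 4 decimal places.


PV(D) = D * exp(-r * t_d) = 0.0610 * 0.98048101 = 0.05980934
S_0' = S_0 - PV(D) = 8.9200 - 0.05980934 = 8.86019066
d1 = (ln(S_0'/K) + (r + sigma^2/2)*T) / (sigma*sqrt(T)) = -0.10095785
d2 = d1 - sigma*sqrt(T) = -0.22095785
exp(-rT) = 0.93800500
N(-d1) = 0.54020804; N(-d2) = 0.58743738
P = K * exp(-rT) * N(-d2) - S_0' * N(-d1) = 9.6300 * 0.93800500 * 0.58743738 - 8.86019066 * 0.54020804 = 0.5200

Answer: Price = 0.5200


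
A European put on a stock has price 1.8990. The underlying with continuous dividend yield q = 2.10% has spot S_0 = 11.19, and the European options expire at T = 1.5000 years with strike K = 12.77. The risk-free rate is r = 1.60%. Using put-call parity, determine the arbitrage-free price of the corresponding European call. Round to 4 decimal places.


Answer: Call price = 0.2748

Derivation:
Put-call parity: C - P = S_0 * exp(-qT) - K * exp(-rT).
S_0 * exp(-qT) = 11.1900 * 0.96899096 = 10.84300880
K * exp(-rT) = 12.7700 * 0.97628571 = 12.46716851
C = P + S*exp(-qT) - K*exp(-rT)
C = 1.8990 + 10.84300880 - 12.46716851 = 0.2748


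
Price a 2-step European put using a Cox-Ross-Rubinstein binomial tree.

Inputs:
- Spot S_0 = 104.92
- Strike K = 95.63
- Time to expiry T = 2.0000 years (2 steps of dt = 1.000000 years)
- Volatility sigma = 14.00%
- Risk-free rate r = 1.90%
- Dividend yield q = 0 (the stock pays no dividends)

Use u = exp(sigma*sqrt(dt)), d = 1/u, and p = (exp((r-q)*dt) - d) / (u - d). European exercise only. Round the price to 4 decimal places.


dt = T/N = 1.000000
u = exp(sigma*sqrt(dt)) = 1.150274; d = 1/u = 0.869358
p = (exp((r-q)*dt) - d) / (u - d) = 0.533340
Discount per step: exp(-r*dt) = 0.981179
Stock lattice S(k, i) with i counting down-moves:
  k=0: S(0,0) = 104.9200
  k=1: S(1,0) = 120.6867; S(1,1) = 91.2131
  k=2: S(2,0) = 138.8228; S(2,1) = 104.9200; S(2,2) = 79.2968
Terminal payoffs V(N, i) = max(K - S_T, 0):
  V(2,0) = 0.000000; V(2,1) = 0.000000; V(2,2) = 16.333170
Backward induction: V(k, i) = exp(-r*dt) * [p * V(k+1, i) + (1-p) * V(k+1, i+1)].
  V(1,0) = exp(-r*dt) * [p*0.000000 + (1-p)*0.000000] = 0.000000
  V(1,1) = exp(-r*dt) * [p*0.000000 + (1-p)*16.333170] = 7.478591
  V(0,0) = exp(-r*dt) * [p*0.000000 + (1-p)*7.478591] = 3.424278

Answer: Price = V(0,0) = 3.4243


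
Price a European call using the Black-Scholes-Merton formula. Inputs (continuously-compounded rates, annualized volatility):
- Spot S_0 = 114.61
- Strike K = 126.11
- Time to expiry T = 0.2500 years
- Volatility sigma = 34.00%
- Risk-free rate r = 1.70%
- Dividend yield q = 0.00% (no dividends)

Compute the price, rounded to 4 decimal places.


Answer: Price = 3.7960

Derivation:
d1 = (ln(S/K) + (r - q + 0.5*sigma^2) * T) / (sigma * sqrt(T)) = -0.45246754
d2 = d1 - sigma * sqrt(T) = -0.62246754
exp(-rT) = 0.99575902; exp(-qT) = 1.00000000
C = S_0 * exp(-qT) * N(d1) - K * exp(-rT) * N(d2)
N(d1) = 0.32546610; N(d2) = 0.26681724
C = 114.6100 * 1.00000000 * 0.32546610 - 126.1100 * 0.99575902 * 0.26681724 = 3.7960


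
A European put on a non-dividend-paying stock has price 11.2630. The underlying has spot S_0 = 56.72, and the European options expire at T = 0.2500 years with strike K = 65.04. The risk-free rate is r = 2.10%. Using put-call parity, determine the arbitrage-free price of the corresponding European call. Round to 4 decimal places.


Answer: Call price = 3.2836

Derivation:
Put-call parity: C - P = S_0 * exp(-qT) - K * exp(-rT).
S_0 * exp(-qT) = 56.7200 * 1.00000000 = 56.72000000
K * exp(-rT) = 65.0400 * 0.99476376 = 64.69943477
C = P + S*exp(-qT) - K*exp(-rT)
C = 11.2630 + 56.72000000 - 64.69943477 = 3.2836


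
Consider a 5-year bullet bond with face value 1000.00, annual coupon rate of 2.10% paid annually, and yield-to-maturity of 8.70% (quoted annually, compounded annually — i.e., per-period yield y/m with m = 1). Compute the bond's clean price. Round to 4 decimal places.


Answer: Price = 741.2722

Derivation:
Coupon per period c = face * coupon_rate / m = 21.000000
Periods per year m = 1; per-period yield y/m = 0.087000
Number of cashflows N = 5
Cashflows (t years, CF_t, discount factor 1/(1+y/m)^(m*t), PV):
  t = 1.0000: CF_t = 21.000000, DF = 0.919963, PV = 19.319227
  t = 2.0000: CF_t = 21.000000, DF = 0.846332, PV = 17.772978
  t = 3.0000: CF_t = 21.000000, DF = 0.778595, PV = 16.350486
  t = 4.0000: CF_t = 21.000000, DF = 0.716278, PV = 15.041845
  t = 5.0000: CF_t = 1021.000000, DF = 0.658950, PV = 672.787667
Price P = sum_t PV_t = 741.272203


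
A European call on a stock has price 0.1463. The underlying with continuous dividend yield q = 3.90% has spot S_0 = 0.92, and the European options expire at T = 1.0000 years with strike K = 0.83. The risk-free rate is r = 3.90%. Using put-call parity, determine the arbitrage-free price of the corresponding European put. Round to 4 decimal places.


Put-call parity: C - P = S_0 * exp(-qT) - K * exp(-rT).
S_0 * exp(-qT) = 0.9200 * 0.96175071 = 0.88481065
K * exp(-rT) = 0.8300 * 0.96175071 = 0.79825309
P = C - S*exp(-qT) + K*exp(-rT)
P = 0.1463 - 0.88481065 + 0.79825309 = 0.0597

Answer: Put price = 0.0597


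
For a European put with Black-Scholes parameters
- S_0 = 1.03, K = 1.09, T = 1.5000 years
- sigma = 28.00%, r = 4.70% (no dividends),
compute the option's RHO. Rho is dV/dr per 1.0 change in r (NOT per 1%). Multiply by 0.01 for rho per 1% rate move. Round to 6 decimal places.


d1 = 0.2119424091; d2 = -0.1309861549
phi(d1) = 0.3900819922; exp(-qT) = 1.0000000000; exp(-rT) = 0.9319277395
N(-d2) = 0.5521068701
Rho = -K*T*exp(-rT)*N(-d2) = -1.0900 * 1.5000 * 0.9319277395 * 0.5521068701 = -0.841246

Answer: Rho = -0.841246


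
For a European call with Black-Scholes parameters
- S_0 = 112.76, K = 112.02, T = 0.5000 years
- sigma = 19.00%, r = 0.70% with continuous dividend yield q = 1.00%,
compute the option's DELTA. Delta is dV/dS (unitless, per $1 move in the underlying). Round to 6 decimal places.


Answer: Delta = 0.539117

Derivation:
d1 = 0.1050183042; d2 = -0.0293319842
phi(d1) = 0.3967483988; exp(-qT) = 0.9950124792; exp(-rT) = 0.9965061179
N(d1) = 0.5418193578
Delta = exp(-qT) * N(d1) = 0.9950124792 * 0.5418193578 = 0.539117


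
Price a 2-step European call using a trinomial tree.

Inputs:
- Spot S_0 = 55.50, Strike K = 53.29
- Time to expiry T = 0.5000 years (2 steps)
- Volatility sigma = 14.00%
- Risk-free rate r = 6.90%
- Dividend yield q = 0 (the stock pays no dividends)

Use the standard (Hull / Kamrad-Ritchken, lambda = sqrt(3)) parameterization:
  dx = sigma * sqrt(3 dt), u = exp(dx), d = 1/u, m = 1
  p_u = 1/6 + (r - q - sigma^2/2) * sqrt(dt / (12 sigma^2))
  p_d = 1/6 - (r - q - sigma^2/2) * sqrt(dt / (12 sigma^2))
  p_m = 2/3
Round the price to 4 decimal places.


dt = T/N = 0.250000; dx = sigma*sqrt(3*dt) = 0.121244
u = exp(dx) = 1.128900; d = 1/u = 0.885818
p_u = 0.227701, p_m = 0.666667, p_d = 0.105632
Discount per step: exp(-r*dt) = 0.982898
Stock lattice S(k, j) with j the centered position index:
  k=0: S(0,+0) = 55.5000
  k=1: S(1,-1) = 49.1629; S(1,+0) = 55.5000; S(1,+1) = 62.6539
  k=2: S(2,-2) = 43.5494; S(2,-1) = 49.1629; S(2,+0) = 55.5000; S(2,+1) = 62.6539; S(2,+2) = 70.7300
Terminal payoffs V(N, j) = max(S_T - K, 0):
  V(2,-2) = 0.000000; V(2,-1) = 0.000000; V(2,+0) = 2.210000; V(2,+1) = 9.363941; V(2,+2) = 17.440023
Backward induction: V(k, j) = exp(-r*dt) * [p_u * V(k+1, j+1) + p_m * V(k+1, j) + p_d * V(k+1, j-1)]
  V(1,-1) = exp(-r*dt) * [p_u*2.210000 + p_m*0.000000 + p_d*0.000000] = 0.494613
  V(1,+0) = exp(-r*dt) * [p_u*9.363941 + p_m*2.210000 + p_d*0.000000] = 3.543849
  V(1,+1) = exp(-r*dt) * [p_u*17.440023 + p_m*9.363941 + p_d*2.210000] = 10.268514
  V(0,+0) = exp(-r*dt) * [p_u*10.268514 + p_m*3.543849 + p_d*0.494613] = 4.671677

Answer: Price = V(0,0) = 4.6717


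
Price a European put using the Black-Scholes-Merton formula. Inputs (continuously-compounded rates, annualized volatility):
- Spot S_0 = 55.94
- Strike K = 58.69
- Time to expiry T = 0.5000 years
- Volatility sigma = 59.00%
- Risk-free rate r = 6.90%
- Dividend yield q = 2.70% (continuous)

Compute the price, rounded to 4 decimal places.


d1 = (ln(S/K) + (r - q + 0.5*sigma^2) * T) / (sigma * sqrt(T)) = 0.14390302
d2 = d1 - sigma * sqrt(T) = -0.27328998
exp(-rT) = 0.96608834; exp(-qT) = 0.98659072
P = K * exp(-rT) * N(-d2) - S_0 * exp(-qT) * N(-d1)
N(-d1) = 0.44278853; N(-d2) = 0.60768484
P = 58.6900 * 0.96608834 * 0.60768484 - 55.9400 * 0.98659072 * 0.44278853 = 10.0181

Answer: Price = 10.0181


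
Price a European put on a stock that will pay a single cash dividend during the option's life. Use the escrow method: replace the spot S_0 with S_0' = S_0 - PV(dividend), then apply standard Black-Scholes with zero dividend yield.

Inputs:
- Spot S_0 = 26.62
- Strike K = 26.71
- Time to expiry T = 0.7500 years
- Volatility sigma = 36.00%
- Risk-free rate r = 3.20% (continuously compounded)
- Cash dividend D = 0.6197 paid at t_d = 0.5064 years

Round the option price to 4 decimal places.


PV(D) = D * exp(-r * t_d) = 0.6197 * 0.98392579 = 0.60973881
S_0' = S_0 - PV(D) = 26.6200 - 0.60973881 = 26.01026119
d1 = (ln(S_0'/K) + (r + sigma^2/2)*T) / (sigma*sqrt(T)) = 0.14771537
d2 = d1 - sigma*sqrt(T) = -0.16405378
exp(-rT) = 0.97628571
N(-d1) = 0.44128370; N(-d2) = 0.56515560
P = K * exp(-rT) * N(-d2) - S_0' * N(-d1) = 26.7100 * 0.97628571 * 0.56515560 - 26.01026119 * 0.44128370 = 3.2594

Answer: Price = 3.2594


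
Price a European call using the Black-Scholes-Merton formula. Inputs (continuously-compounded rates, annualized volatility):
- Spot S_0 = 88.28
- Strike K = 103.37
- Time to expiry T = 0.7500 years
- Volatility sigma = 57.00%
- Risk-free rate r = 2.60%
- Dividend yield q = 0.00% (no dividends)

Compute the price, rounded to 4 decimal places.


d1 = (ln(S/K) + (r - q + 0.5*sigma^2) * T) / (sigma * sqrt(T)) = -0.03335201
d2 = d1 - sigma * sqrt(T) = -0.52698649
exp(-rT) = 0.98068890; exp(-qT) = 1.00000000
C = S_0 * exp(-qT) * N(d1) - K * exp(-rT) * N(d2)
N(d1) = 0.48669694; N(d2) = 0.29910148
C = 88.2800 * 1.00000000 * 0.48669694 - 103.3700 * 0.98068890 * 0.29910148 = 12.6445

Answer: Price = 12.6445


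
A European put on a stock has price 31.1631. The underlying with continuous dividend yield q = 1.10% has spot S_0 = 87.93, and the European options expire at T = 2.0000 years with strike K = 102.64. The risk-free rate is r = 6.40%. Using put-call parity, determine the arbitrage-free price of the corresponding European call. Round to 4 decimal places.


Put-call parity: C - P = S_0 * exp(-qT) - K * exp(-rT).
S_0 * exp(-qT) = 87.9300 * 0.97824024 = 86.01666387
K * exp(-rT) = 102.6400 * 0.87985338 = 90.30815084
C = P + S*exp(-qT) - K*exp(-rT)
C = 31.1631 + 86.01666387 - 90.30815084 = 26.8716

Answer: Call price = 26.8716


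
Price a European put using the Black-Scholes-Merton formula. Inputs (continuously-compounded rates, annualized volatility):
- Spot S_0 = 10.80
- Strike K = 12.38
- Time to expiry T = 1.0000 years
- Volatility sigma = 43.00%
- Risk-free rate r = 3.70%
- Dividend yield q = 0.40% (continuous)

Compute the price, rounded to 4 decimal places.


Answer: Price = 2.5726

Derivation:
d1 = (ln(S/K) + (r - q + 0.5*sigma^2) * T) / (sigma * sqrt(T)) = -0.02578170
d2 = d1 - sigma * sqrt(T) = -0.45578170
exp(-rT) = 0.96367614; exp(-qT) = 0.99600799
P = K * exp(-rT) * N(-d2) - S_0 * exp(-qT) * N(-d1)
N(-d1) = 0.51028427; N(-d2) = 0.67572652
P = 12.3800 * 0.96367614 * 0.67572652 - 10.8000 * 0.99600799 * 0.51028427 = 2.5726


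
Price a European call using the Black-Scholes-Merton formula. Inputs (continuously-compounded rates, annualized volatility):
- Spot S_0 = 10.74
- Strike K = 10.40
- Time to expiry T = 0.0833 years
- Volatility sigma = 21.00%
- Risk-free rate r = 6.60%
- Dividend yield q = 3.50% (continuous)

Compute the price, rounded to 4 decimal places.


Answer: Price = 0.4781

Derivation:
d1 = (ln(S/K) + (r - q + 0.5*sigma^2) * T) / (sigma * sqrt(T)) = 0.60367196
d2 = d1 - sigma * sqrt(T) = 0.54306231
exp(-rT) = 0.99451729; exp(-qT) = 0.99708875
C = S_0 * exp(-qT) * N(d1) - K * exp(-rT) * N(d2)
N(d1) = 0.72696912; N(d2) = 0.70645655
C = 10.7400 * 0.99708875 * 0.72696912 - 10.4000 * 0.99451729 * 0.70645655 = 0.4781


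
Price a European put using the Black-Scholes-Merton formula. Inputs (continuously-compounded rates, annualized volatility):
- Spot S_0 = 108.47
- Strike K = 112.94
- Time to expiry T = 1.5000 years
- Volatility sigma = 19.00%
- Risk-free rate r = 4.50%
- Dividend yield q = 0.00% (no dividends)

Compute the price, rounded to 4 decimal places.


Answer: Price = 8.5287

Derivation:
d1 = (ln(S/K) + (r - q + 0.5*sigma^2) * T) / (sigma * sqrt(T)) = 0.23288173
d2 = d1 - sigma * sqrt(T) = 0.00018020
exp(-rT) = 0.93472772; exp(-qT) = 1.00000000
P = K * exp(-rT) * N(-d2) - S_0 * exp(-qT) * N(-d1)
N(-d1) = 0.40792662; N(-d2) = 0.49992811
P = 112.9400 * 0.93472772 * 0.49992811 - 108.4700 * 1.00000000 * 0.40792662 = 8.5287


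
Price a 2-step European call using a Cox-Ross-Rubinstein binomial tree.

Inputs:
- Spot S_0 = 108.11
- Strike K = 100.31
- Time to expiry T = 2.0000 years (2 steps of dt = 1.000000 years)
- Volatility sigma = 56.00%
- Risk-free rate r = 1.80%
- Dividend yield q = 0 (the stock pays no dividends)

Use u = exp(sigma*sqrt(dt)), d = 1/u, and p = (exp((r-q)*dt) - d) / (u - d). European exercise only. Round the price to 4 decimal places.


Answer: Price = V(0,0) = 35.5447

Derivation:
dt = T/N = 1.000000
u = exp(sigma*sqrt(dt)) = 1.750673; d = 1/u = 0.571209
p = (exp((r-q)*dt) - d) / (u - d) = 0.378947
Discount per step: exp(-r*dt) = 0.982161
Stock lattice S(k, i) with i counting down-moves:
  k=0: S(0,0) = 108.1100
  k=1: S(1,0) = 189.2652; S(1,1) = 61.7534
  k=2: S(2,0) = 331.3414; S(2,1) = 108.1100; S(2,2) = 35.2741
Terminal payoffs V(N, i) = max(S_T - K, 0):
  V(2,0) = 231.031388; V(2,1) = 7.800000; V(2,2) = 0.000000
Backward induction: V(k, i) = exp(-r*dt) * [p * V(k+1, i) + (1-p) * V(k+1, i+1)].
  V(1,0) = exp(-r*dt) * [p*231.031388 + (1-p)*7.800000] = 90.744631
  V(1,1) = exp(-r*dt) * [p*7.800000 + (1-p)*0.000000] = 2.903057
  V(0,0) = exp(-r*dt) * [p*90.744631 + (1-p)*2.903057] = 35.544743


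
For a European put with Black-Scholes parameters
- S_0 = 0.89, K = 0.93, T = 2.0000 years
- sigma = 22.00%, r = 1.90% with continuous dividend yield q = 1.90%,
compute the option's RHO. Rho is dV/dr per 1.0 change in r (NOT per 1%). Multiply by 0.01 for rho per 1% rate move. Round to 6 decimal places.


d1 = 0.0142606614; d2 = -0.2968663223
phi(d1) = 0.3989017167; exp(-qT) = 0.9627129409; exp(-rT) = 0.9627129409
N(-d2) = 0.6167157157
Rho = -K*T*exp(-rT)*N(-d2) = -0.9300 * 2.0000 * 0.9627129409 * 0.6167157157 = -1.104320

Answer: Rho = -1.104320


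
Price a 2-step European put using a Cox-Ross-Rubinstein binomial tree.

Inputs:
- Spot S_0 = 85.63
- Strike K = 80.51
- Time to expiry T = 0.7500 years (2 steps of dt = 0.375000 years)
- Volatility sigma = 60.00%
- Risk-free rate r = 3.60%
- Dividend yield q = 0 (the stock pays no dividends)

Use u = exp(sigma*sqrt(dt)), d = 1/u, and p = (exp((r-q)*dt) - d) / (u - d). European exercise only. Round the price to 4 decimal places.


Answer: Price = V(0,0) = 12.5945

Derivation:
dt = T/N = 0.375000
u = exp(sigma*sqrt(dt)) = 1.444009; d = 1/u = 0.692516
p = (exp((r-q)*dt) - d) / (u - d) = 0.427250
Discount per step: exp(-r*dt) = 0.986591
Stock lattice S(k, i) with i counting down-moves:
  k=0: S(0,0) = 85.6300
  k=1: S(1,0) = 123.6505; S(1,1) = 59.3002
  k=2: S(2,0) = 178.5525; S(2,1) = 85.6300; S(2,2) = 41.0663
Terminal payoffs V(N, i) = max(K - S_T, 0):
  V(2,0) = 0.000000; V(2,1) = 0.000000; V(2,2) = 39.443662
Backward induction: V(k, i) = exp(-r*dt) * [p * V(k+1, i) + (1-p) * V(k+1, i+1)].
  V(1,0) = exp(-r*dt) * [p*0.000000 + (1-p)*0.000000] = 0.000000
  V(1,1) = exp(-r*dt) * [p*0.000000 + (1-p)*39.443662] = 22.288431
  V(0,0) = exp(-r*dt) * [p*0.000000 + (1-p)*22.288431] = 12.594525


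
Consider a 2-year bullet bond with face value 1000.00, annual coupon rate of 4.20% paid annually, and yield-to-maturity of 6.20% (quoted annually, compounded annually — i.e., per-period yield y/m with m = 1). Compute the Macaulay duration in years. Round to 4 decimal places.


Coupon per period c = face * coupon_rate / m = 42.000000
Periods per year m = 1; per-period yield y/m = 0.062000
Number of cashflows N = 2
Cashflows (t years, CF_t, discount factor 1/(1+y/m)^(m*t), PV):
  t = 1.0000: CF_t = 42.000000, DF = 0.941620, PV = 39.548023
  t = 2.0000: CF_t = 1042.000000, DF = 0.886647, PV = 923.886637
Price P = sum_t PV_t = 963.434659
Macaulay numerator sum_t t * PV_t:
  t * PV_t at t = 1.0000: 39.548023
  t * PV_t at t = 2.0000: 1847.773274
Macaulay duration D = (sum_t t * PV_t) / P = 1887.321296 / 963.434659 = 1.958951

Answer: Macaulay duration = 1.9590 years
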